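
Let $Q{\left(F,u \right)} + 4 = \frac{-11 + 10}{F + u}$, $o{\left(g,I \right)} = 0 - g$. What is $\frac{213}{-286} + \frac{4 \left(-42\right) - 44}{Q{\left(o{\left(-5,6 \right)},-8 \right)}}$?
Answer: $\frac{16323}{286} \approx 57.073$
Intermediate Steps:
$o{\left(g,I \right)} = - g$
$Q{\left(F,u \right)} = -4 - \frac{1}{F + u}$ ($Q{\left(F,u \right)} = -4 + \frac{-11 + 10}{F + u} = -4 - \frac{1}{F + u}$)
$\frac{213}{-286} + \frac{4 \left(-42\right) - 44}{Q{\left(o{\left(-5,6 \right)},-8 \right)}} = \frac{213}{-286} + \frac{4 \left(-42\right) - 44}{\frac{1}{\left(-1\right) \left(-5\right) - 8} \left(-1 - 4 \left(\left(-1\right) \left(-5\right)\right) - -32\right)} = 213 \left(- \frac{1}{286}\right) + \frac{-168 - 44}{\frac{1}{5 - 8} \left(-1 - 20 + 32\right)} = - \frac{213}{286} - \frac{212}{\frac{1}{-3} \left(-1 - 20 + 32\right)} = - \frac{213}{286} - \frac{212}{\left(- \frac{1}{3}\right) 11} = - \frac{213}{286} - \frac{212}{- \frac{11}{3}} = - \frac{213}{286} - - \frac{636}{11} = - \frac{213}{286} + \frac{636}{11} = \frac{16323}{286}$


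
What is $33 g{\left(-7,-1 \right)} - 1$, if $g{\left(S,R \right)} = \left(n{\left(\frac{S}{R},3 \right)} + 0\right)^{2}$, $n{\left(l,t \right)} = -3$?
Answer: $296$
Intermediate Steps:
$g{\left(S,R \right)} = 9$ ($g{\left(S,R \right)} = \left(-3 + 0\right)^{2} = \left(-3\right)^{2} = 9$)
$33 g{\left(-7,-1 \right)} - 1 = 33 \cdot 9 - 1 = 297 - 1 = 296$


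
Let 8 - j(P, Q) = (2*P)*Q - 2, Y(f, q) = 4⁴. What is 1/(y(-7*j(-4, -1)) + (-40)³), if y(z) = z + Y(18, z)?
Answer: -1/63758 ≈ -1.5684e-5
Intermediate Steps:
Y(f, q) = 256
j(P, Q) = 10 - 2*P*Q (j(P, Q) = 8 - ((2*P)*Q - 2) = 8 - (2*P*Q - 2) = 8 - (-2 + 2*P*Q) = 8 + (2 - 2*P*Q) = 10 - 2*P*Q)
y(z) = 256 + z (y(z) = z + 256 = 256 + z)
1/(y(-7*j(-4, -1)) + (-40)³) = 1/((256 - 7*(10 - 2*(-4)*(-1))) + (-40)³) = 1/((256 - 7*(10 - 8)) - 64000) = 1/((256 - 7*2) - 64000) = 1/((256 - 14) - 64000) = 1/(242 - 64000) = 1/(-63758) = -1/63758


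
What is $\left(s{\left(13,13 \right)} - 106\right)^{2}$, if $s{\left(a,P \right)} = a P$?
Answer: $3969$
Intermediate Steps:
$s{\left(a,P \right)} = P a$
$\left(s{\left(13,13 \right)} - 106\right)^{2} = \left(13 \cdot 13 - 106\right)^{2} = \left(169 - 106\right)^{2} = 63^{2} = 3969$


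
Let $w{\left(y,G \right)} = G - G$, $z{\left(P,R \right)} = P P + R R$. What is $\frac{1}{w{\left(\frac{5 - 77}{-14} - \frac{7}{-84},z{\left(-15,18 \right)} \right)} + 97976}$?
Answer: $\frac{1}{97976} \approx 1.0207 \cdot 10^{-5}$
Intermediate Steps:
$z{\left(P,R \right)} = P^{2} + R^{2}$
$w{\left(y,G \right)} = 0$
$\frac{1}{w{\left(\frac{5 - 77}{-14} - \frac{7}{-84},z{\left(-15,18 \right)} \right)} + 97976} = \frac{1}{0 + 97976} = \frac{1}{97976}$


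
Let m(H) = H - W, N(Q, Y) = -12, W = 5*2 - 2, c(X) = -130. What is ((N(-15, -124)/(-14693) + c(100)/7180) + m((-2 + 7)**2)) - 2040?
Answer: -21341970595/10549574 ≈ -2023.0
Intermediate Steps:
W = 8 (W = 10 - 2 = 8)
m(H) = -8 + H (m(H) = H - 1*8 = H - 8 = -8 + H)
((N(-15, -124)/(-14693) + c(100)/7180) + m((-2 + 7)**2)) - 2040 = ((-12/(-14693) - 130/7180) + (-8 + (-2 + 7)**2)) - 2040 = ((-12*(-1/14693) - 130*1/7180) + (-8 + 5**2)) - 2040 = ((12/14693 - 13/718) + (-8 + 25)) - 2040 = (-182393/10549574 + 17) - 2040 = 179160365/10549574 - 2040 = -21341970595/10549574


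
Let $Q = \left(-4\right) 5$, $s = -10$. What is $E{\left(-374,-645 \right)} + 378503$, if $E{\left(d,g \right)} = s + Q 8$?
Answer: $378333$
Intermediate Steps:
$Q = -20$
$E{\left(d,g \right)} = -170$ ($E{\left(d,g \right)} = -10 - 160 = -170$)
$E{\left(-374,-645 \right)} + 378503 = -170 + 378503 = 378333$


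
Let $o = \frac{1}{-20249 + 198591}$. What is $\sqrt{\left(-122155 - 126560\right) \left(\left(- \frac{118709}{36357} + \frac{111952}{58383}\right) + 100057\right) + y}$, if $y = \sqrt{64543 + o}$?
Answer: $\frac{\sqrt{-4891839943007840440049135929095721760 + 1102237035844086789478 \sqrt{2052846200721794}}}{14020526289926} \approx 1.5775 \cdot 10^{5} i$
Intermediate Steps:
$o = \frac{1}{178342} \approx 5.6072 \cdot 10^{-6}$
$y = \frac{\sqrt{2052846200721794}}{178342}$ ($y = \sqrt{64543 + \frac{1}{178342}} = \sqrt{\frac{11510727707}{178342}} = \frac{\sqrt{2052846200721794}}{178342} \approx 254.05$)
$\sqrt{\left(-122155 - 126560\right) \left(\left(- \frac{118709}{36357} + \frac{111952}{58383}\right) + 100057\right) + y} = \sqrt{\left(-122155 - 126560\right) \left(\left(- \frac{118709}{36357} + \frac{111952}{58383}\right) + 100057\right) + \frac{\sqrt{2052846200721794}}{178342}} = \sqrt{- 248715 \left(\left(\left(-118709\right) \frac{1}{36357} + 111952 \cdot \frac{1}{58383}\right) + 100057\right) + \frac{\sqrt{2052846200721794}}{178342}} = \sqrt{- 248715 \left(\left(- \frac{118709}{36357} + \frac{111952}{58383}\right) + 100057\right) + \frac{\sqrt{2052846200721794}}{178342}} = \sqrt{- 248715 \left(- \frac{953449561}{707543577} + 100057\right) + \frac{\sqrt{2052846200721794}}{178342}} = \sqrt{\left(-248715\right) \frac{70793734234328}{707543577} + \frac{\sqrt{2052846200721794}}{178342}} = \sqrt{- \frac{1956384845565654280}{78615953} + \frac{\sqrt{2052846200721794}}{178342}}$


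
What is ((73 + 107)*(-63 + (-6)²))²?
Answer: 23619600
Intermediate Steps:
((73 + 107)*(-63 + (-6)²))² = (180*(-63 + 36))² = (180*(-27))² = (-4860)² = 23619600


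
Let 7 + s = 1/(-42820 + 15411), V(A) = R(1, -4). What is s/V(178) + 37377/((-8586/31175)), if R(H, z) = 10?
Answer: -17743276834003/130740930 ≈ -1.3571e+5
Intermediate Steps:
V(A) = 10
s = -191864/27409 (s = -7 + 1/(-42820 + 15411) = -7 + 1/(-27409) = -7 - 1/27409 = -191864/27409 ≈ -7.0000)
s/V(178) + 37377/((-8586/31175)) = -191864/27409/10 + 37377/((-8586/31175)) = -191864/27409*1/10 + 37377/((-8586*1/31175)) = -95932/137045 + 37377/(-8586/31175) = -95932/137045 + 37377*(-31175/8586) = -95932/137045 - 129469775/954 = -17743276834003/130740930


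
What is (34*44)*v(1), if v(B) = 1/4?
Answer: 374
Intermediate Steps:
v(B) = ¼
(34*44)*v(1) = (34*44)*(¼) = 1496*(¼) = 374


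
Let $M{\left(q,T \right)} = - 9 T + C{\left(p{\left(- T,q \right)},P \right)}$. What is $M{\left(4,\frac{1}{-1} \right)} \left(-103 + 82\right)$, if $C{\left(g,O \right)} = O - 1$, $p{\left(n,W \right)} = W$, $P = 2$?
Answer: $-210$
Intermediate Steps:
$C{\left(g,O \right)} = -1 + O$ ($C{\left(g,O \right)} = O - 1 = -1 + O$)
$M{\left(q,T \right)} = 1 - 9 T$ ($M{\left(q,T \right)} = - 9 T + \left(-1 + 2\right) = - 9 T + 1 = 1 - 9 T$)
$M{\left(4,\frac{1}{-1} \right)} \left(-103 + 82\right) = \left(1 - \frac{9}{-1}\right) \left(-103 + 82\right) = \left(1 - -9\right) \left(-21\right) = \left(1 + 9\right) \left(-21\right) = 10 \left(-21\right) = -210$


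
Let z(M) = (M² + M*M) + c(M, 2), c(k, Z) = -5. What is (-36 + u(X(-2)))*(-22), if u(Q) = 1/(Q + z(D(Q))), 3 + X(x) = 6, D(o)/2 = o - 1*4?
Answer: 2365/3 ≈ 788.33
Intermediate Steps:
D(o) = -8 + 2*o (D(o) = 2*(o - 1*4) = 2*(o - 4) = 2*(-4 + o) = -8 + 2*o)
X(x) = 3 (X(x) = -3 + 6 = 3)
z(M) = -5 + 2*M² (z(M) = (M² + M*M) - 5 = (M² + M²) - 5 = 2*M² - 5 = -5 + 2*M²)
u(Q) = 1/(-5 + Q + 2*(-8 + 2*Q)²) (u(Q) = 1/(Q + (-5 + 2*(-8 + 2*Q)²)) = 1/(-5 + Q + 2*(-8 + 2*Q)²))
(-36 + u(X(-2)))*(-22) = (-36 + 1/(-5 + 3 + 8*(-4 + 3)²))*(-22) = (-36 + 1/(-5 + 3 + 8*(-1)²))*(-22) = (-36 + 1/(-5 + 3 + 8*1))*(-22) = (-36 + 1/(-5 + 3 + 8))*(-22) = (-36 + 1/6)*(-22) = (-36 + ⅙)*(-22) = -215/6*(-22) = 2365/3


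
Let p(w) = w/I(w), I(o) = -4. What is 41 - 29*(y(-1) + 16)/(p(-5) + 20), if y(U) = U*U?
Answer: 89/5 ≈ 17.800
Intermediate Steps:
p(w) = -w/4 (p(w) = w/(-4) = w*(-1/4) = -w/4)
y(U) = U**2
41 - 29*(y(-1) + 16)/(p(-5) + 20) = 41 - 29*((-1)**2 + 16)/(-1/4*(-5) + 20) = 41 - 29*(1 + 16)/(5/4 + 20) = 41 - 493/85/4 = 41 - 493*4/85 = 41 - 29*4/5 = 41 - 116/5 = 89/5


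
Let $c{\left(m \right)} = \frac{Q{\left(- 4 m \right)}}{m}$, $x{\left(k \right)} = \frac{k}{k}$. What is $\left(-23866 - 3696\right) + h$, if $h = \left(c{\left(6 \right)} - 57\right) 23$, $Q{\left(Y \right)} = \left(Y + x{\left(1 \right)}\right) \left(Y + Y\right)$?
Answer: $-24641$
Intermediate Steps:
$x{\left(k \right)} = 1$
$Q{\left(Y \right)} = 2 Y \left(1 + Y\right)$ ($Q{\left(Y \right)} = \left(Y + 1\right) \left(Y + Y\right) = \left(1 + Y\right) 2 Y = 2 Y \left(1 + Y\right)$)
$c{\left(m \right)} = -8 + 32 m$ ($c{\left(m \right)} = \frac{2 \left(- 4 m\right) \left(1 - 4 m\right)}{m} = \frac{\left(-8\right) m \left(1 - 4 m\right)}{m} = -8 + 32 m$)
$h = 2921$ ($h = \left(\left(-8 + 32 \cdot 6\right) - 57\right) 23 = \left(\left(-8 + 192\right) - 57\right) 23 = \left(184 - 57\right) 23 = 127 \cdot 23 = 2921$)
$\left(-23866 - 3696\right) + h = \left(-23866 - 3696\right) + 2921 = -27562 + 2921 = -24641$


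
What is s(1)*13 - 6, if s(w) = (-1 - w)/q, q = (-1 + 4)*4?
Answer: -49/6 ≈ -8.1667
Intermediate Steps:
q = 12 (q = 3*4 = 12)
s(w) = -1/12 - w/12 (s(w) = (-1 - w)/12 = (-1 - w)*(1/12) = -1/12 - w/12)
s(1)*13 - 6 = (-1/12 - 1/12*1)*13 - 6 = (-1/12 - 1/12)*13 - 6 = -⅙*13 - 6 = -13/6 - 6 = -49/6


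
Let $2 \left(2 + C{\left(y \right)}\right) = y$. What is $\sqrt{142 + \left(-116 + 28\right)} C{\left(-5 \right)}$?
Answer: $- \frac{27 \sqrt{6}}{2} \approx -33.068$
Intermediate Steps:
$C{\left(y \right)} = -2 + \frac{y}{2}$
$\sqrt{142 + \left(-116 + 28\right)} C{\left(-5 \right)} = \sqrt{142 + \left(-116 + 28\right)} \left(-2 + \frac{1}{2} \left(-5\right)\right) = \sqrt{142 - 88} \left(-2 - \frac{5}{2}\right) = \sqrt{54} \left(- \frac{9}{2}\right) = 3 \sqrt{6} \left(- \frac{9}{2}\right) = - \frac{27 \sqrt{6}}{2}$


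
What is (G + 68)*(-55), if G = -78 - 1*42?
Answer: 2860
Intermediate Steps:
G = -120 (G = -78 - 42 = -120)
(G + 68)*(-55) = (-120 + 68)*(-55) = -52*(-55) = 2860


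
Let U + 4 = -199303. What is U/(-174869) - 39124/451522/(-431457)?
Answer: 844075378464779/740579063196531 ≈ 1.1398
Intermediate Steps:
U = -199307 (U = -4 - 199303 = -199307)
U/(-174869) - 39124/451522/(-431457) = -199307/(-174869) - 39124/451522/(-431457) = -199307*(-1/174869) - 39124*1/451522*(-1/431457) = 199307/174869 - 19562/225761*(-1/431457) = 199307/174869 + 19562/97406163777 = 844075378464779/740579063196531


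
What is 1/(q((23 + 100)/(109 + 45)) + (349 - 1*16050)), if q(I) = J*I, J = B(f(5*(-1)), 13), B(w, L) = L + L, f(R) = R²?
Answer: -77/1207378 ≈ -6.3775e-5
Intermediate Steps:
B(w, L) = 2*L
J = 26 (J = 2*13 = 26)
q(I) = 26*I
1/(q((23 + 100)/(109 + 45)) + (349 - 1*16050)) = 1/(26*((23 + 100)/(109 + 45)) + (349 - 1*16050)) = 1/(26*(123/154) + (349 - 16050)) = 1/(26*(123*(1/154)) - 15701) = 1/(26*(123/154) - 15701) = 1/(1599/77 - 15701) = 1/(-1207378/77) = -77/1207378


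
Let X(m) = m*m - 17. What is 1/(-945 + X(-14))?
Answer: -1/766 ≈ -0.0013055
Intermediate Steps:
X(m) = -17 + m² (X(m) = m² - 17 = -17 + m²)
1/(-945 + X(-14)) = 1/(-945 + (-17 + (-14)²)) = 1/(-945 + (-17 + 196)) = 1/(-945 + 179) = 1/(-766) = -1/766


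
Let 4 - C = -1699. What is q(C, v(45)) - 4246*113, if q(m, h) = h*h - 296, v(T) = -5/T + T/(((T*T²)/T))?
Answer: -972190334/2025 ≈ -4.8009e+5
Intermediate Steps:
C = 1703 (C = 4 - 1*(-1699) = 4 + 1699 = 1703)
v(T) = -4/T (v(T) = -5/T + T/((T³/T)) = -5/T + T/(T²) = -5/T + T/T² = -5/T + 1/T = -4/T)
q(m, h) = -296 + h² (q(m, h) = h² - 296 = -296 + h²)
q(C, v(45)) - 4246*113 = (-296 + (-4/45)²) - 4246*113 = (-296 + (-4*1/45)²) - 479798 = (-296 + (-4/45)²) - 479798 = (-296 + 16/2025) - 479798 = -599384/2025 - 479798 = -972190334/2025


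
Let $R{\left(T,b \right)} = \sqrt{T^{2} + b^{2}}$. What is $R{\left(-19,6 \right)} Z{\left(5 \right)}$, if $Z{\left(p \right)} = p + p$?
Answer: $10 \sqrt{397} \approx 199.25$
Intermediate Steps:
$Z{\left(p \right)} = 2 p$
$R{\left(-19,6 \right)} Z{\left(5 \right)} = \sqrt{\left(-19\right)^{2} + 6^{2}} \cdot 2 \cdot 5 = \sqrt{361 + 36} \cdot 10 = \sqrt{397} \cdot 10 = 10 \sqrt{397}$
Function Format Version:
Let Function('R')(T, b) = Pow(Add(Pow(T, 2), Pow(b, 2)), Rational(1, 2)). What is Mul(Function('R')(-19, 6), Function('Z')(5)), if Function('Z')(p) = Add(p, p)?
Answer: Mul(10, Pow(397, Rational(1, 2))) ≈ 199.25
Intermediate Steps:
Function('Z')(p) = Mul(2, p)
Mul(Function('R')(-19, 6), Function('Z')(5)) = Mul(Pow(Add(Pow(-19, 2), Pow(6, 2)), Rational(1, 2)), Mul(2, 5)) = Mul(Pow(Add(361, 36), Rational(1, 2)), 10) = Mul(Pow(397, Rational(1, 2)), 10) = Mul(10, Pow(397, Rational(1, 2)))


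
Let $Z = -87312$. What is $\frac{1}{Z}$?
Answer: $- \frac{1}{87312} \approx -1.1453 \cdot 10^{-5}$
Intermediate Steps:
$\frac{1}{Z} = \frac{1}{-87312} = - \frac{1}{87312}$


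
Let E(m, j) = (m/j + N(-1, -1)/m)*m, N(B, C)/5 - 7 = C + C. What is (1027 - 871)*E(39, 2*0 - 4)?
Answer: -55419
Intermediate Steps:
N(B, C) = 35 + 10*C (N(B, C) = 35 + 5*(C + C) = 35 + 5*(2*C) = 35 + 10*C)
E(m, j) = m*(25/m + m/j) (E(m, j) = (m/j + (35 + 10*(-1))/m)*m = (m/j + (35 - 10)/m)*m = (m/j + 25/m)*m = (25/m + m/j)*m = m*(25/m + m/j))
(1027 - 871)*E(39, 2*0 - 4) = (1027 - 871)*(25 + 39²/(2*0 - 4)) = 156*(25 + 1521/(0 - 4)) = 156*(25 + 1521/(-4)) = 156*(25 - ¼*1521) = 156*(25 - 1521/4) = 156*(-1421/4) = -55419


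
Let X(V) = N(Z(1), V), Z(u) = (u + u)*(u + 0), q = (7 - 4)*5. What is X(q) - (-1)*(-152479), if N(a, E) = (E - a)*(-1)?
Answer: -152492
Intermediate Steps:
q = 15 (q = 3*5 = 15)
Z(u) = 2*u² (Z(u) = (2*u)*u = 2*u²)
N(a, E) = a - E
X(V) = 2 - V (X(V) = 2*1² - V = 2*1 - V = 2 - V)
X(q) - (-1)*(-152479) = (2 - 1*15) - (-1)*(-152479) = (2 - 15) - 1*152479 = -13 - 152479 = -152492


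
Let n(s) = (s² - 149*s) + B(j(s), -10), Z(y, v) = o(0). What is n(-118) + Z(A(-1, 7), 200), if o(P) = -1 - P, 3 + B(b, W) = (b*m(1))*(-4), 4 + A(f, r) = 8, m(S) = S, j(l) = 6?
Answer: 31478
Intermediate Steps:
A(f, r) = 4 (A(f, r) = -4 + 8 = 4)
B(b, W) = -3 - 4*b (B(b, W) = -3 + (b*1)*(-4) = -3 + b*(-4) = -3 - 4*b)
Z(y, v) = -1 (Z(y, v) = -1 - 1*0 = -1 + 0 = -1)
n(s) = -27 + s² - 149*s (n(s) = (s² - 149*s) + (-3 - 4*6) = (s² - 149*s) + (-3 - 24) = (s² - 149*s) - 27 = -27 + s² - 149*s)
n(-118) + Z(A(-1, 7), 200) = (-27 + (-118)² - 149*(-118)) - 1 = (-27 + 13924 + 17582) - 1 = 31479 - 1 = 31478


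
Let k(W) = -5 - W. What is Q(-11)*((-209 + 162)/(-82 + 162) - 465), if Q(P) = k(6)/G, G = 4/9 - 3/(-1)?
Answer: 3687453/2480 ≈ 1486.9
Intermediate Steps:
G = 31/9 (G = 4*(1/9) - 3*(-1) = 4/9 + 3 = 31/9 ≈ 3.4444)
Q(P) = -99/31 (Q(P) = (-5 - 1*6)/(31/9) = (-5 - 6)*(9/31) = -11*9/31 = -99/31)
Q(-11)*((-209 + 162)/(-82 + 162) - 465) = -99*((-209 + 162)/(-82 + 162) - 465)/31 = -99*(-47/80 - 465)/31 = -99/31*(-37247/80) = 3687453/2480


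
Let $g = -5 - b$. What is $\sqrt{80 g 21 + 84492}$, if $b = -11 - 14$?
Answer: $2 \sqrt{29523} \approx 343.65$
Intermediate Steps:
$b = -25$ ($b = -11 - 14 = -25$)
$g = 20$ ($g = -5 - -25 = -5 + 25 = 20$)
$\sqrt{80 g 21 + 84492} = \sqrt{80 \cdot 20 \cdot 21 + 84492} = \sqrt{1600 \cdot 21 + 84492} = \sqrt{33600 + 84492} = \sqrt{118092} = 2 \sqrt{29523}$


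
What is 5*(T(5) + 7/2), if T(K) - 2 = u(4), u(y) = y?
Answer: 95/2 ≈ 47.500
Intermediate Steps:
T(K) = 6 (T(K) = 2 + 4 = 6)
5*(T(5) + 7/2) = 5*(6 + 7/2) = 5*(19/2) = 95/2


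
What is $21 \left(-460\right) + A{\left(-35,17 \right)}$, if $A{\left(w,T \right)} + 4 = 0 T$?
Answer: $-9664$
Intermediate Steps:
$A{\left(w,T \right)} = -4$ ($A{\left(w,T \right)} = -4 + 0 T = -4 + 0 = -4$)
$21 \left(-460\right) + A{\left(-35,17 \right)} = 21 \left(-460\right) - 4 = -9660 - 4 = -9664$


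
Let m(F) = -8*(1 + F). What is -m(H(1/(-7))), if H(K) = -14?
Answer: -104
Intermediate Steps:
m(F) = -8 - 8*F
-m(H(1/(-7))) = -(-8 - 8*(-14)) = -(-8 + 112) = -1*104 = -104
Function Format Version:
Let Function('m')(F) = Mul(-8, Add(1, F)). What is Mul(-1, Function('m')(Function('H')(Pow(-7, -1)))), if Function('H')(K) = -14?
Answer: -104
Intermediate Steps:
Function('m')(F) = Add(-8, Mul(-8, F))
Mul(-1, Function('m')(Function('H')(Pow(-7, -1)))) = Mul(-1, Add(-8, Mul(-8, -14))) = Mul(-1, Add(-8, 112)) = Mul(-1, 104) = -104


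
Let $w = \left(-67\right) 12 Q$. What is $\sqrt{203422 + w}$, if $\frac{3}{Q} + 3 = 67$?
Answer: $\frac{\sqrt{3254149}}{4} \approx 450.98$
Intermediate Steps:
$Q = \frac{3}{64}$ ($Q = \frac{3}{-3 + 67} = \frac{3}{64} \approx 0.046875$)
$w = - \frac{603}{16}$ ($w = \left(-67\right) 12 \cdot \frac{3}{64} = \left(-804\right) \frac{3}{64} = - \frac{603}{16} \approx -37.688$)
$\sqrt{203422 + w} = \sqrt{203422 - \frac{603}{16}} = \sqrt{\frac{3254149}{16}} = \frac{\sqrt{3254149}}{4}$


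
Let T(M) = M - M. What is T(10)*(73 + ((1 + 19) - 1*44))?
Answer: 0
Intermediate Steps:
T(M) = 0
T(10)*(73 + ((1 + 19) - 1*44)) = 0*(73 + ((1 + 19) - 1*44)) = 0*(73 + (20 - 44)) = 0*(73 - 24) = 0*49 = 0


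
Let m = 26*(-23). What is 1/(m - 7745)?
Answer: -1/8343 ≈ -0.00011986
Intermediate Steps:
m = -598
1/(m - 7745) = 1/(-598 - 7745) = 1/(-8343) = -1/8343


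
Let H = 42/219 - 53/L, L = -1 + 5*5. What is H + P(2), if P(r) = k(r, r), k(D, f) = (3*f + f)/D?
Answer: 3475/1752 ≈ 1.9834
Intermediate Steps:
L = 24 (L = -1 + 25 = 24)
H = -3533/1752 (H = 42/219 - 53/24 = 42*(1/219) - 53*1/24 = 14/73 - 53/24 = -3533/1752 ≈ -2.0166)
k(D, f) = 4*f/D (k(D, f) = (4*f)/D = 4*f/D)
P(r) = 4 (P(r) = 4*r/r = 4)
H + P(2) = -3533/1752 + 4 = 3475/1752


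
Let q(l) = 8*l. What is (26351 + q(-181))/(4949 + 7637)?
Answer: 24903/12586 ≈ 1.9786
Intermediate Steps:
(26351 + q(-181))/(4949 + 7637) = (26351 + 8*(-181))/(4949 + 7637) = (26351 - 1448)/12586 = 24903*(1/12586) = 24903/12586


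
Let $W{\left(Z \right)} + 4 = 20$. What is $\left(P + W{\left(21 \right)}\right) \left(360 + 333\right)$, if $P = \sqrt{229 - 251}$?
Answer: $11088 + 693 i \sqrt{22} \approx 11088.0 + 3250.5 i$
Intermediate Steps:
$W{\left(Z \right)} = 16$ ($W{\left(Z \right)} = -4 + 20 = 16$)
$P = i \sqrt{22}$ ($P = \sqrt{-22} = i \sqrt{22} \approx 4.6904 i$)
$\left(P + W{\left(21 \right)}\right) \left(360 + 333\right) = \left(i \sqrt{22} + 16\right) \left(360 + 333\right) = \left(16 + i \sqrt{22}\right) 693 = 11088 + 693 i \sqrt{22}$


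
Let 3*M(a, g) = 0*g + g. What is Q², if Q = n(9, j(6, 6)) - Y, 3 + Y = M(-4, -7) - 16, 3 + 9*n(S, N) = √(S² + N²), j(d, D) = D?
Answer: (63 + √13)²/9 ≈ 492.92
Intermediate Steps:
M(a, g) = g/3 (M(a, g) = (0*g + g)/3 = (0 + g)/3 = g/3)
n(S, N) = -⅓ + √(N² + S²)/9 (n(S, N) = -⅓ + √(S² + N²)/9 = -⅓ + √(N² + S²)/9)
Y = -64/3 (Y = -3 + ((⅓)*(-7) - 16) = -3 + (-7/3 - 16) = -3 - 55/3 = -64/3 ≈ -21.333)
Q = 21 + √13/3 (Q = (-⅓ + √(6² + 9²)/9) - 1*(-64/3) = (-⅓ + √(36 + 81)/9) + 64/3 = (-⅓ + √117/9) + 64/3 = (-⅓ + (3*√13)/9) + 64/3 = (-⅓ + √13/3) + 64/3 = 21 + √13/3 ≈ 22.202)
Q² = (21 + √13/3)²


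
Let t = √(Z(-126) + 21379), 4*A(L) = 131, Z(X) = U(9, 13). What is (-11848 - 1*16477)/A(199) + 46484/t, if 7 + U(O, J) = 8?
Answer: -113300/131 + 23242*√5345/5345 ≈ -546.98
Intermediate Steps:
U(O, J) = 1 (U(O, J) = -7 + 8 = 1)
Z(X) = 1
A(L) = 131/4 (A(L) = (¼)*131 = 131/4)
t = 2*√5345 (t = √(1 + 21379) = √21380 = 2*√5345 ≈ 146.22)
(-11848 - 1*16477)/A(199) + 46484/t = (-11848 - 1*16477)/(131/4) + 46484/((2*√5345)) = (-11848 - 16477)*(4/131) + 46484*(√5345/10690) = -28325*4/131 + 23242*√5345/5345 = -113300/131 + 23242*√5345/5345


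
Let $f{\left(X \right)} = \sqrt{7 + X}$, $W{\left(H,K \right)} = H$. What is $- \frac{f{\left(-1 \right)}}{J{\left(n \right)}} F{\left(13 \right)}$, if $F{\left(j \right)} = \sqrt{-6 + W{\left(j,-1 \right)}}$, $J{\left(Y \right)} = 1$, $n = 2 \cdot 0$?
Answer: $- \sqrt{42} \approx -6.4807$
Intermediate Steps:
$n = 0$
$F{\left(j \right)} = \sqrt{-6 + j}$
$- \frac{f{\left(-1 \right)}}{J{\left(n \right)}} F{\left(13 \right)} = - \frac{\sqrt{7 - 1}}{1} \sqrt{-6 + 13} = - \sqrt{6} \cdot 1 \sqrt{7} = - \sqrt{6} \sqrt{7} = - \sqrt{42}$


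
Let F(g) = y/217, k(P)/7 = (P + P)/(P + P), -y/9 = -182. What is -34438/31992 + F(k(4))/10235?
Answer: -176115721/163719060 ≈ -1.0757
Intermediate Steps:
y = 1638 (y = -9*(-182) = 1638)
k(P) = 7 (k(P) = 7*((P + P)/(P + P)) = 7*((2*P)/((2*P))) = 7*((2*P)*(1/(2*P))) = 7*1 = 7)
F(g) = 234/31 (F(g) = 1638/217 = 1638*(1/217) = 234/31)
-34438/31992 + F(k(4))/10235 = -34438/31992 + (234/31)/10235 = -34438*1/31992 + (234/31)*(1/10235) = -17219/15996 + 234/317285 = -176115721/163719060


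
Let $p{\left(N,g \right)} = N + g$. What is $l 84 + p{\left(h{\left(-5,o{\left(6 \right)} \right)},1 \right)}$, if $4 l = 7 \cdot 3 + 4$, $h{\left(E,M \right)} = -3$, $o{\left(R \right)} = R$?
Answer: $523$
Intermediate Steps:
$l = \frac{25}{4}$ ($l = \frac{7 \cdot 3 + 4}{4} = \frac{21 + 4}{4} = \frac{1}{4} \cdot 25 = \frac{25}{4} \approx 6.25$)
$l 84 + p{\left(h{\left(-5,o{\left(6 \right)} \right)},1 \right)} = \frac{25}{4} \cdot 84 + \left(-3 + 1\right) = 525 - 2 = 523$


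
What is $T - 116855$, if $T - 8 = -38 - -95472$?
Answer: $-21413$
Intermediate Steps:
$T = 95442$ ($T = 8 - -95434 = 8 + \left(-38 + 95472\right) = 8 + 95434 = 95442$)
$T - 116855 = 95442 - 116855 = -21413$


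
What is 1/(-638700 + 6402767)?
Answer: 1/5764067 ≈ 1.7349e-7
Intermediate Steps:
1/(-638700 + 6402767) = 1/5764067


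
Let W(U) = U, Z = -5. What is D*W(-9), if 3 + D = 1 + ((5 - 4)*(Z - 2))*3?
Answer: 207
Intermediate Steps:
D = -23 (D = -3 + (1 + ((5 - 4)*(-5 - 2))*3) = -3 + (1 + (1*(-7))*3) = -3 + (1 - 7*3) = -3 + (1 - 21) = -3 - 20 = -23)
D*W(-9) = -23*(-9) = 207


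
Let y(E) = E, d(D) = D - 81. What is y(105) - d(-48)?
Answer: 234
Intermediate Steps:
d(D) = -81 + D
y(105) - d(-48) = 105 - (-81 - 48) = 105 - 1*(-129) = 105 + 129 = 234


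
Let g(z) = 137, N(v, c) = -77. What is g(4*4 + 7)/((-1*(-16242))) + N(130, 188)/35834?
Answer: 914656/145503957 ≈ 0.0062861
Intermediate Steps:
g(4*4 + 7)/((-1*(-16242))) + N(130, 188)/35834 = 137/((-1*(-16242))) - 77/35834 = 137/16242 - 77*1/35834 = 137*(1/16242) - 77/35834 = 137/16242 - 77/35834 = 914656/145503957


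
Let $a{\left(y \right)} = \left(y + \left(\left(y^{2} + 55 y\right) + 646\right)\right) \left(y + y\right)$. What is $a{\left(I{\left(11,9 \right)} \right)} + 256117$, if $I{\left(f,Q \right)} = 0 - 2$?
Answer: $253965$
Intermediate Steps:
$I{\left(f,Q \right)} = -2$
$a{\left(y \right)} = 2 y \left(646 + y^{2} + 56 y\right)$ ($a{\left(y \right)} = \left(y + \left(646 + y^{2} + 55 y\right)\right) 2 y = \left(646 + y^{2} + 56 y\right) 2 y = 2 y \left(646 + y^{2} + 56 y\right)$)
$a{\left(I{\left(11,9 \right)} \right)} + 256117 = 2 \left(-2\right) \left(646 + \left(-2\right)^{2} + 56 \left(-2\right)\right) + 256117 = 2 \left(-2\right) \left(646 + 4 - 112\right) + 256117 = 2 \left(-2\right) 538 + 256117 = -2152 + 256117 = 253965$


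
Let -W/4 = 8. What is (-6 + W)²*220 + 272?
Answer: 317952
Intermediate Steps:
W = -32 (W = -4*8 = -32)
(-6 + W)²*220 + 272 = (-6 - 32)²*220 + 272 = (-38)²*220 + 272 = 1444*220 + 272 = 317680 + 272 = 317952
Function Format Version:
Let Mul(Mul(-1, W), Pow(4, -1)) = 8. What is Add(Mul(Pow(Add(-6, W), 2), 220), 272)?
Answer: 317952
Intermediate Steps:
W = -32 (W = Mul(-4, 8) = -32)
Add(Mul(Pow(Add(-6, W), 2), 220), 272) = Add(Mul(Pow(Add(-6, -32), 2), 220), 272) = Add(Mul(Pow(-38, 2), 220), 272) = Add(Mul(1444, 220), 272) = Add(317680, 272) = 317952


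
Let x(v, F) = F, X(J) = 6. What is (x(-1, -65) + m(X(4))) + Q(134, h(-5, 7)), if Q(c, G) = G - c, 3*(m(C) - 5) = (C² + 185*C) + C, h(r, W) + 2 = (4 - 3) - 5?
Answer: 184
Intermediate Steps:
h(r, W) = -6 (h(r, W) = -2 + ((4 - 3) - 5) = -2 + (1 - 5) = -2 - 4 = -6)
m(C) = 5 + 62*C + C²/3 (m(C) = 5 + ((C² + 185*C) + C)/3 = 5 + (C² + 186*C)/3 = 5 + (62*C + C²/3) = 5 + 62*C + C²/3)
(x(-1, -65) + m(X(4))) + Q(134, h(-5, 7)) = (-65 + (5 + 62*6 + (⅓)*6²)) + (-6 - 1*134) = (-65 + (5 + 372 + (⅓)*36)) + (-6 - 134) = (-65 + (5 + 372 + 12)) - 140 = (-65 + 389) - 140 = 324 - 140 = 184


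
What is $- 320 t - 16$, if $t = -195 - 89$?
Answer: $90864$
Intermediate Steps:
$t = -284$
$- 320 t - 16 = \left(-320\right) \left(-284\right) - 16 = 90880 - 16 = 90864$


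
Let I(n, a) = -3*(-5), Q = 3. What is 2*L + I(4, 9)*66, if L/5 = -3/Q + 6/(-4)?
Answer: 965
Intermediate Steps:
L = -25/2 (L = 5*(-3/3 + 6/(-4)) = 5*(-3*1/3 + 6*(-1/4)) = 5*(-1 - 3/2) = 5*(-5/2) = -25/2 ≈ -12.500)
I(n, a) = 15
2*L + I(4, 9)*66 = 2*(-25/2) + 15*66 = -25 + 990 = 965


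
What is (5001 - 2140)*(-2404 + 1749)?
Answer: -1873955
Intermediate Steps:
(5001 - 2140)*(-2404 + 1749) = 2861*(-655) = -1873955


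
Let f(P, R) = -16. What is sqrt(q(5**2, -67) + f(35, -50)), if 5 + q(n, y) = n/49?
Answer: 2*I*sqrt(251)/7 ≈ 4.5266*I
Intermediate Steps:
q(n, y) = -5 + n/49
sqrt(q(5**2, -67) + f(35, -50)) = sqrt((-5 + (1/49)*5**2) - 16) = sqrt((-5 + (1/49)*25) - 16) = sqrt((-5 + 25/49) - 16) = sqrt(-220/49 - 16) = sqrt(-1004/49) = 2*I*sqrt(251)/7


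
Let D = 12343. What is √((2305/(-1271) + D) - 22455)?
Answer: I*√16338269047/1271 ≈ 100.57*I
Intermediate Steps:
√((2305/(-1271) + D) - 22455) = √((2305/(-1271) + 12343) - 22455) = √((2305*(-1/1271) + 12343) - 22455) = √((-2305/1271 + 12343) - 22455) = √(15685648/1271 - 22455) = √(-12854657/1271) = I*√16338269047/1271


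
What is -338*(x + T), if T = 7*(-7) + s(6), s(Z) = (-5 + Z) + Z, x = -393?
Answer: 147030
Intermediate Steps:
s(Z) = -5 + 2*Z
T = -42 (T = 7*(-7) + (-5 + 2*6) = -49 + (-5 + 12) = -49 + 7 = -42)
-338*(x + T) = -338*(-393 - 42) = -338*(-435) = 147030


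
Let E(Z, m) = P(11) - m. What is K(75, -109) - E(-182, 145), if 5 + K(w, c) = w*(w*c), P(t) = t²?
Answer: -613106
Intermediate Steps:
K(w, c) = -5 + c*w² (K(w, c) = -5 + w*(w*c) = -5 + w*(c*w) = -5 + c*w²)
E(Z, m) = 121 - m (E(Z, m) = 11² - m = 121 - m)
K(75, -109) - E(-182, 145) = (-5 - 109*75²) - (121 - 1*145) = (-5 - 109*5625) - (121 - 145) = (-5 - 613125) - 1*(-24) = -613130 + 24 = -613106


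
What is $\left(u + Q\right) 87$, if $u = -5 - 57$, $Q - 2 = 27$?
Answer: $-2871$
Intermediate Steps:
$Q = 29$ ($Q = 2 + 27 = 29$)
$u = -62$
$\left(u + Q\right) 87 = \left(-62 + 29\right) 87 = \left(-33\right) 87 = -2871$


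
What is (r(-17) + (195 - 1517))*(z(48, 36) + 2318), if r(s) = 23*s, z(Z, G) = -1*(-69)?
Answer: -4088931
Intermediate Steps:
z(Z, G) = 69
(r(-17) + (195 - 1517))*(z(48, 36) + 2318) = (23*(-17) + (195 - 1517))*(69 + 2318) = (-391 - 1322)*2387 = -1713*2387 = -4088931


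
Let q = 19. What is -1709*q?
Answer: -32471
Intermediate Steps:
-1709*q = -1709*19 = -32471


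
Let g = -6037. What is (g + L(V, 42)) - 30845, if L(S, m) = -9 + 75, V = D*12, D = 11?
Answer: -36816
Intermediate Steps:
V = 132 (V = 11*12 = 132)
L(S, m) = 66
(g + L(V, 42)) - 30845 = (-6037 + 66) - 30845 = -5971 - 30845 = -36816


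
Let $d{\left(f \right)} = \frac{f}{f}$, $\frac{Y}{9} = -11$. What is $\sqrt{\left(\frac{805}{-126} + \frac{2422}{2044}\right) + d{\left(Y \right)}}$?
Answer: $\frac{i \sqrt{201626}}{219} \approx 2.0504 i$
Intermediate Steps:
$Y = -99$ ($Y = 9 \left(-11\right) = -99$)
$d{\left(f \right)} = 1$
$\sqrt{\left(\frac{805}{-126} + \frac{2422}{2044}\right) + d{\left(Y \right)}} = \sqrt{\left(\frac{805}{-126} + \frac{2422}{2044}\right) + 1} = \sqrt{\left(805 \left(- \frac{1}{126}\right) + 2422 \cdot \frac{1}{2044}\right) + 1} = \sqrt{\left(- \frac{115}{18} + \frac{173}{146}\right) + 1} = \sqrt{- \frac{3419}{657} + 1} = \sqrt{- \frac{2762}{657}} = \frac{i \sqrt{201626}}{219}$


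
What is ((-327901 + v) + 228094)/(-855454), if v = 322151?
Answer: -111172/427727 ≈ -0.25991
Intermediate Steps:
((-327901 + v) + 228094)/(-855454) = ((-327901 + 322151) + 228094)/(-855454) = (-5750 + 228094)*(-1/855454) = 222344*(-1/855454) = -111172/427727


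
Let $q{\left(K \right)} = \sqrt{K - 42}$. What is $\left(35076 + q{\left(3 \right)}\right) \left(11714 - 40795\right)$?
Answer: $-1020045156 - 29081 i \sqrt{39} \approx -1.02 \cdot 10^{9} - 1.8161 \cdot 10^{5} i$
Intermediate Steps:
$q{\left(K \right)} = \sqrt{-42 + K}$
$\left(35076 + q{\left(3 \right)}\right) \left(11714 - 40795\right) = \left(35076 + \sqrt{-42 + 3}\right) \left(11714 - 40795\right) = \left(35076 + \sqrt{-39}\right) \left(-29081\right) = \left(35076 + i \sqrt{39}\right) \left(-29081\right) = -1020045156 - 29081 i \sqrt{39}$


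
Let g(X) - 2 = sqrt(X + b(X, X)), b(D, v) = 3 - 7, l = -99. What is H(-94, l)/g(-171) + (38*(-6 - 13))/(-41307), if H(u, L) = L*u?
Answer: 768935122/7393953 - 46530*I*sqrt(7)/179 ≈ 104.0 - 687.75*I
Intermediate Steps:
b(D, v) = -4
g(X) = 2 + sqrt(-4 + X) (g(X) = 2 + sqrt(X - 4) = 2 + sqrt(-4 + X))
H(-94, l)/g(-171) + (38*(-6 - 13))/(-41307) = (-99*(-94))/(2 + sqrt(-4 - 171)) + (38*(-6 - 13))/(-41307) = 9306/(2 + sqrt(-175)) + (38*(-19))*(-1/41307) = 9306/(2 + 5*I*sqrt(7)) - 722*(-1/41307) = 9306/(2 + 5*I*sqrt(7)) + 722/41307 = 722/41307 + 9306/(2 + 5*I*sqrt(7))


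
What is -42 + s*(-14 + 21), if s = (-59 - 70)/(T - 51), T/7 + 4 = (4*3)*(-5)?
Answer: -20055/499 ≈ -40.190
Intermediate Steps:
T = -448 (T = -28 + 7*((4*3)*(-5)) = -28 + 7*(12*(-5)) = -28 + 7*(-60) = -28 - 420 = -448)
s = 129/499 (s = (-59 - 70)/(-448 - 51) = -129/(-499) = -129*(-1/499) = 129/499 ≈ 0.25852)
-42 + s*(-14 + 21) = -42 + 129*(-14 + 21)/499 = -42 + (129/499)*7 = -42 + 903/499 = -20055/499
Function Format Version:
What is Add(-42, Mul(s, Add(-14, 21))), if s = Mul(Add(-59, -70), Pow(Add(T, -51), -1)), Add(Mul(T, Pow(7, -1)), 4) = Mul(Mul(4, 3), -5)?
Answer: Rational(-20055, 499) ≈ -40.190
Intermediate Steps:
T = -448 (T = Add(-28, Mul(7, Mul(Mul(4, 3), -5))) = Add(-28, Mul(7, Mul(12, -5))) = Add(-28, Mul(7, -60)) = Add(-28, -420) = -448)
s = Rational(129, 499) (s = Mul(Add(-59, -70), Pow(Add(-448, -51), -1)) = Mul(-129, Pow(-499, -1)) = Mul(-129, Rational(-1, 499)) = Rational(129, 499) ≈ 0.25852)
Add(-42, Mul(s, Add(-14, 21))) = Add(-42, Mul(Rational(129, 499), Add(-14, 21))) = Add(-42, Mul(Rational(129, 499), 7)) = Add(-42, Rational(903, 499)) = Rational(-20055, 499)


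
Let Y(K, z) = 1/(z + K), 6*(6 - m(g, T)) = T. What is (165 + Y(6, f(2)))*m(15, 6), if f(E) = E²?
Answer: 1651/2 ≈ 825.50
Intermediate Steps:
m(g, T) = 6 - T/6
Y(K, z) = 1/(K + z)
(165 + Y(6, f(2)))*m(15, 6) = (165 + 1/(6 + 2²))*(6 - ⅙*6) = (165 + 1/(6 + 4))*(6 - 1) = (165 + 1/10)*5 = (165 + ⅒)*5 = (1651/10)*5 = 1651/2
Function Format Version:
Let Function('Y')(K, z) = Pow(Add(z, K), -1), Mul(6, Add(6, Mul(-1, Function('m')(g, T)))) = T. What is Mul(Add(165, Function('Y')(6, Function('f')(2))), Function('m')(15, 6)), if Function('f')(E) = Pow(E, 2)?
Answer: Rational(1651, 2) ≈ 825.50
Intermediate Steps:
Function('m')(g, T) = Add(6, Mul(Rational(-1, 6), T))
Function('Y')(K, z) = Pow(Add(K, z), -1)
Mul(Add(165, Function('Y')(6, Function('f')(2))), Function('m')(15, 6)) = Mul(Add(165, Pow(Add(6, Pow(2, 2)), -1)), Add(6, Mul(Rational(-1, 6), 6))) = Mul(Add(165, Pow(Add(6, 4), -1)), Add(6, -1)) = Mul(Add(165, Pow(10, -1)), 5) = Mul(Add(165, Rational(1, 10)), 5) = Mul(Rational(1651, 10), 5) = Rational(1651, 2)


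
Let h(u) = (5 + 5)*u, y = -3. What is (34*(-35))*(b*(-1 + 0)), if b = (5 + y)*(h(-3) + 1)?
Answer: -69020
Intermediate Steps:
h(u) = 10*u
b = -58 (b = (5 - 3)*(10*(-3) + 1) = 2*(-30 + 1) = 2*(-29) = -58)
(34*(-35))*(b*(-1 + 0)) = (34*(-35))*(-58*(-1 + 0)) = -(-69020)*(-1) = -1190*58 = -69020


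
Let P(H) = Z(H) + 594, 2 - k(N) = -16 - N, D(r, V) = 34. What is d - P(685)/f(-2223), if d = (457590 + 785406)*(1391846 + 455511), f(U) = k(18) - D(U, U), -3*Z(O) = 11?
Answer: 13777544167661/6 ≈ 2.2963e+12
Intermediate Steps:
k(N) = 18 + N (k(N) = 2 - (-16 - N) = 2 + (16 + N) = 18 + N)
Z(O) = -11/3 (Z(O) = -⅓*11 = -11/3)
f(U) = 2 (f(U) = (18 + 18) - 1*34 = 36 - 34 = 2)
P(H) = 1771/3 (P(H) = -11/3 + 594 = 1771/3)
d = 2296257361572 (d = 1242996*1847357 = 2296257361572)
d - P(685)/f(-2223) = 2296257361572 - 1771/(3*2) = 2296257361572 - 1*1771/6 = 2296257361572 - 1771/6 = 13777544167661/6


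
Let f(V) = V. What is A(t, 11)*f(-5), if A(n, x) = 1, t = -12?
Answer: -5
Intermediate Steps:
A(t, 11)*f(-5) = 1*(-5) = -5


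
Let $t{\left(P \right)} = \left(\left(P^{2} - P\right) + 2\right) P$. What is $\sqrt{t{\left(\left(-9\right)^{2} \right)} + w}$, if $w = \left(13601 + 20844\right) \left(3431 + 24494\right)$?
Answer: $\sqrt{962401667} \approx 31023.0$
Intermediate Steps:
$w = 961876625$ ($w = 34445 \cdot 27925 = 961876625$)
$t{\left(P \right)} = P \left(2 + P^{2} - P\right)$ ($t{\left(P \right)} = \left(2 + P^{2} - P\right) P = P \left(2 + P^{2} - P\right)$)
$\sqrt{t{\left(\left(-9\right)^{2} \right)} + w} = \sqrt{\left(-9\right)^{2} \left(2 + \left(\left(-9\right)^{2}\right)^{2} - \left(-9\right)^{2}\right) + 961876625} = \sqrt{81 \left(2 + 81^{2} - 81\right) + 961876625} = \sqrt{81 \left(2 + 6561 - 81\right) + 961876625} = \sqrt{81 \cdot 6482 + 961876625} = \sqrt{525042 + 961876625} = \sqrt{962401667}$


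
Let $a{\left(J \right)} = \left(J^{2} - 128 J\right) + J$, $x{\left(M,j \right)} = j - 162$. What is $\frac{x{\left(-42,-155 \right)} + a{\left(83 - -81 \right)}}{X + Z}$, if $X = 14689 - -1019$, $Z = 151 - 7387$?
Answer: $\frac{1917}{2824} \approx 0.67882$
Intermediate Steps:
$x{\left(M,j \right)} = -162 + j$
$Z = -7236$ ($Z = 151 - 7387 = -7236$)
$X = 15708$ ($X = 14689 + 1019 = 15708$)
$a{\left(J \right)} = J^{2} - 127 J$
$\frac{x{\left(-42,-155 \right)} + a{\left(83 - -81 \right)}}{X + Z} = \frac{\left(-162 - 155\right) + \left(83 - -81\right) \left(-127 + \left(83 - -81\right)\right)}{15708 - 7236} = \frac{-317 + \left(83 + 81\right) \left(-127 + \left(83 + 81\right)\right)}{8472} = \left(-317 + 164 \left(-127 + 164\right)\right) \frac{1}{8472} = \left(-317 + 164 \cdot 37\right) \frac{1}{8472} = \left(-317 + 6068\right) \frac{1}{8472} = 5751 \cdot \frac{1}{8472} = \frac{1917}{2824}$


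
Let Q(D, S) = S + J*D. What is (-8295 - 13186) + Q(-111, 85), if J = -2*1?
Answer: -21174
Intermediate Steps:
J = -2
Q(D, S) = S - 2*D
(-8295 - 13186) + Q(-111, 85) = (-8295 - 13186) + (85 - 2*(-111)) = -21481 + (85 + 222) = -21481 + 307 = -21174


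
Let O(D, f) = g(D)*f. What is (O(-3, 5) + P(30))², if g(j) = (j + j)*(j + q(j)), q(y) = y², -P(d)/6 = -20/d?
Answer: 30976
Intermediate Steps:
P(d) = 120/d (P(d) = -(-120)/d = 120/d)
g(j) = 2*j*(j + j²) (g(j) = (j + j)*(j + j²) = (2*j)*(j + j²) = 2*j*(j + j²))
O(D, f) = 2*f*D²*(1 + D) (O(D, f) = (2*D²*(1 + D))*f = 2*f*D²*(1 + D))
(O(-3, 5) + P(30))² = (2*5*(-3)²*(1 - 3) + 120/30)² = (2*5*9*(-2) + 120*(1/30))² = (-180 + 4)² = (-176)² = 30976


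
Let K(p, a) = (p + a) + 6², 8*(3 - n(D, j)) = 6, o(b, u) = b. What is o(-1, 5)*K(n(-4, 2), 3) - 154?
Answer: -781/4 ≈ -195.25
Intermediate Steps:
n(D, j) = 9/4 (n(D, j) = 3 - ⅛*6 = 3 - ¾ = 9/4)
K(p, a) = 36 + a + p (K(p, a) = (a + p) + 36 = 36 + a + p)
o(-1, 5)*K(n(-4, 2), 3) - 154 = -(36 + 3 + 9/4) - 154 = -1*165/4 - 154 = -165/4 - 154 = -781/4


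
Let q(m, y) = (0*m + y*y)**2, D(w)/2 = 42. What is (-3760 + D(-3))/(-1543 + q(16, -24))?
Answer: -3676/330233 ≈ -0.011132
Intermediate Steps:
D(w) = 84 (D(w) = 2*42 = 84)
q(m, y) = y**4 (q(m, y) = (0 + y**2)**2 = (y**2)**2 = y**4)
(-3760 + D(-3))/(-1543 + q(16, -24)) = (-3760 + 84)/(-1543 + (-24)**4) = -3676/(-1543 + 331776) = -3676/330233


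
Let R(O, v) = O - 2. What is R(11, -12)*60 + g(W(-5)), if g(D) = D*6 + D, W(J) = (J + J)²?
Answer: 1240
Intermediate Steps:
R(O, v) = -2 + O
W(J) = 4*J² (W(J) = (2*J)² = 4*J²)
g(D) = 7*D (g(D) = 6*D + D = 7*D)
R(11, -12)*60 + g(W(-5)) = (-2 + 11)*60 + 7*(4*(-5)²) = 9*60 + 7*(4*25) = 540 + 7*100 = 540 + 700 = 1240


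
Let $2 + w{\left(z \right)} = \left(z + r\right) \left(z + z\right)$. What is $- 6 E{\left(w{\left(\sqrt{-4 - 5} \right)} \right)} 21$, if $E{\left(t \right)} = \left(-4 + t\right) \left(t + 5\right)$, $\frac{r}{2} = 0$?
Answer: $-45360$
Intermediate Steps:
$r = 0$ ($r = 2 \cdot 0 = 0$)
$w{\left(z \right)} = -2 + 2 z^{2}$ ($w{\left(z \right)} = -2 + \left(z + 0\right) \left(z + z\right) = -2 + z 2 z = -2 + 2 z^{2}$)
$E{\left(t \right)} = \left(-4 + t\right) \left(5 + t\right)$
$- 6 E{\left(w{\left(\sqrt{-4 - 5} \right)} \right)} 21 = - 6 \left(-20 + \left(-2 + 2 \left(\sqrt{-4 - 5}\right)^{2}\right) + \left(-2 + 2 \left(\sqrt{-4 - 5}\right)^{2}\right)^{2}\right) 21 = - 6 \left(-20 + \left(-2 + 2 \left(\sqrt{-9}\right)^{2}\right) + \left(-2 + 2 \left(\sqrt{-9}\right)^{2}\right)^{2}\right) 21 = - 6 \left(-20 + \left(-2 + 2 \left(3 i\right)^{2}\right) + \left(-2 + 2 \left(3 i\right)^{2}\right)^{2}\right) 21 = - 6 \left(-20 + \left(-2 + 2 \left(-9\right)\right) + \left(-2 + 2 \left(-9\right)\right)^{2}\right) 21 = - 6 \left(-20 - 20 + \left(-2 - 18\right)^{2}\right) 21 = - 6 \left(-20 - 20 + \left(-20\right)^{2}\right) 21 = - 6 \left(-20 - 20 + 400\right) 21 = \left(-6\right) 360 \cdot 21 = \left(-2160\right) 21 = -45360$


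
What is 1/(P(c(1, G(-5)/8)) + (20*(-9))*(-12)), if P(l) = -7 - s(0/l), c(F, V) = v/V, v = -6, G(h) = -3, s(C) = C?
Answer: 1/2153 ≈ 0.00046447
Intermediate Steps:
c(F, V) = -6/V
P(l) = -7 (P(l) = -7 - 0/l = -7 - 1*0 = -7 + 0 = -7)
1/(P(c(1, G(-5)/8)) + (20*(-9))*(-12)) = 1/(-7 + (20*(-9))*(-12)) = 1/(-7 - 180*(-12)) = 1/(-7 + 2160) = 1/2153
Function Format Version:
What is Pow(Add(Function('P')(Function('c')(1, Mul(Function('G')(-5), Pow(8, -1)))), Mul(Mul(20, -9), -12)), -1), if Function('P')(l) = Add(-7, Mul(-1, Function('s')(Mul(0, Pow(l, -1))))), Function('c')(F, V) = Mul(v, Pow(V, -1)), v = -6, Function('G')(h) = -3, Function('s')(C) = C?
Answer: Rational(1, 2153) ≈ 0.00046447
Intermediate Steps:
Function('c')(F, V) = Mul(-6, Pow(V, -1))
Function('P')(l) = -7 (Function('P')(l) = Add(-7, Mul(-1, Mul(0, Pow(l, -1)))) = Add(-7, Mul(-1, 0)) = Add(-7, 0) = -7)
Pow(Add(Function('P')(Function('c')(1, Mul(Function('G')(-5), Pow(8, -1)))), Mul(Mul(20, -9), -12)), -1) = Pow(Add(-7, Mul(Mul(20, -9), -12)), -1) = Pow(Add(-7, Mul(-180, -12)), -1) = Pow(Add(-7, 2160), -1) = Pow(2153, -1) = Rational(1, 2153)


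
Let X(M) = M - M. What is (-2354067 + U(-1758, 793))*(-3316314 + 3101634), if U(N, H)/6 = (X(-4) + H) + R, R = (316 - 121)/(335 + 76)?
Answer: 69095819163240/137 ≈ 5.0435e+11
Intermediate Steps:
R = 65/137 (R = 195/411 = 195*(1/411) = 65/137 ≈ 0.47445)
X(M) = 0
U(N, H) = 390/137 + 6*H (U(N, H) = 6*((0 + H) + 65/137) = 6*(H + 65/137) = 6*(65/137 + H) = 390/137 + 6*H)
(-2354067 + U(-1758, 793))*(-3316314 + 3101634) = (-2354067 + (390/137 + 6*793))*(-3316314 + 3101634) = (-2354067 + (390/137 + 4758))*(-214680) = (-2354067 + 652236/137)*(-214680) = -321854943/137*(-214680) = 69095819163240/137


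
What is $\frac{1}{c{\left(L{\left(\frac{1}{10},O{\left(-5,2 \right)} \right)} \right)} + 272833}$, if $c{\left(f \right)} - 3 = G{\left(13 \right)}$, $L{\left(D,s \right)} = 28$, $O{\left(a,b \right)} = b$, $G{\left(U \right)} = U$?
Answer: $\frac{1}{272849} \approx 3.665 \cdot 10^{-6}$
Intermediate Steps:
$c{\left(f \right)} = 16$ ($c{\left(f \right)} = 3 + 13 = 16$)
$\frac{1}{c{\left(L{\left(\frac{1}{10},O{\left(-5,2 \right)} \right)} \right)} + 272833} = \frac{1}{16 + 272833} = \frac{1}{272849}$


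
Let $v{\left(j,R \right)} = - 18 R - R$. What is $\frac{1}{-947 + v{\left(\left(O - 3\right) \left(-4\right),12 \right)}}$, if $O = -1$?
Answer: $- \frac{1}{1175} \approx -0.00085106$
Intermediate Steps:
$v{\left(j,R \right)} = - 19 R$
$\frac{1}{-947 + v{\left(\left(O - 3\right) \left(-4\right),12 \right)}} = \frac{1}{-947 - 228} = \frac{1}{-1175} = - \frac{1}{1175}$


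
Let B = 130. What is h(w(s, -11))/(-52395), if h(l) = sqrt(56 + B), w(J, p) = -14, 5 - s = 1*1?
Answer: -sqrt(186)/52395 ≈ -0.00026030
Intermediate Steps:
s = 4 (s = 5 - 1 = 4)
h(l) = sqrt(186) (h(l) = sqrt(56 + 130) = sqrt(186))
h(w(s, -11))/(-52395) = sqrt(186)/(-52395) = sqrt(186)*(-1/52395) = -sqrt(186)/52395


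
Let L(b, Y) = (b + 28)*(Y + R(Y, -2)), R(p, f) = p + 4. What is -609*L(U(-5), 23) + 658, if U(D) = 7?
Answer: -1065092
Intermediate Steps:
R(p, f) = 4 + p
L(b, Y) = (4 + 2*Y)*(28 + b) (L(b, Y) = (b + 28)*(Y + (4 + Y)) = (28 + b)*(4 + 2*Y) = (4 + 2*Y)*(28 + b))
-609*L(U(-5), 23) + 658 = -609*(112 + 56*23 + 23*7 + 7*(4 + 23)) + 658 = -609*(112 + 1288 + 161 + 7*27) + 658 = -609*(112 + 1288 + 161 + 189) + 658 = -609*1750 + 658 = -1065750 + 658 = -1065092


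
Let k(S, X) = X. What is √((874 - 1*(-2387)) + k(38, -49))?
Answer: 2*√803 ≈ 56.674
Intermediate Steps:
√((874 - 1*(-2387)) + k(38, -49)) = √((874 - 1*(-2387)) - 49) = √((874 + 2387) - 49) = √(3261 - 49) = √3212 = 2*√803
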